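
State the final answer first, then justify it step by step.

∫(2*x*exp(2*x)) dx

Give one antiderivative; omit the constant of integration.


The answer is x*exp(2*x) - exp(2*x)/2.
Step 1. Integrate ∫(2*x*exp(2*x)) dx by parts with u = x, dv = (2*exp(2*x)) dx, so v = exp(2*x): now x*exp(2*x) + ∫(-exp(2*x)) dx.
Step 2. Evaluate the standard form: now x*exp(2*x) - exp(2*x)/2.
Answer: x*exp(2*x) - exp(2*x)/2.


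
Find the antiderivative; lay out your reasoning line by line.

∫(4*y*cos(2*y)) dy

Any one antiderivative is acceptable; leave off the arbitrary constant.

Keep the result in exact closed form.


Step 1. Integrate ∫(4*y*cos(2*y)) dy by parts with u = y, dv = (4*cos(2*y)) dy, so v = 2*sin(2*y): now 2*y*sin(2*y) + ∫(-2*sin(2*y)) dy.
Step 2. Evaluate the standard form: now 2*y*sin(2*y) + cos(2*y).
Answer: 2*y*sin(2*y) + cos(2*y).


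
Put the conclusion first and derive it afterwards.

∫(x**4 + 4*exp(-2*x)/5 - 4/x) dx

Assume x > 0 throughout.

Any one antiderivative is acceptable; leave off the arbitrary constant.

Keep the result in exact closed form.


The answer is x**5/5 - 4*log(x) - 2*exp(-2*x)/5.
Step 1. Rewrite: now ∫(-4/x) dx + ∫(x**4) dx + ∫(4*exp(-2*x)/5) dx.
Step 2. Evaluate the standard form: now x**5/5 + ∫(-4/x) dx + ∫(4*exp(-2*x)/5) dx.
Step 3. Evaluate the standard form [assuming x > 0]: now x**5/5 - 4*log(x) + ∫(4*exp(-2*x)/5) dx.
Step 4. Evaluate the standard form: now x**5/5 - 4*log(x) - 2*exp(-2*x)/5.
Answer: x**5/5 - 4*log(x) - 2*exp(-2*x)/5.


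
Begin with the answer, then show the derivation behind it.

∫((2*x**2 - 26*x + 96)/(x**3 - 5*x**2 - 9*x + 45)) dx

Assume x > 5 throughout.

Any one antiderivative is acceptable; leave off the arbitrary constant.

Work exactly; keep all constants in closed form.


The answer is log(x - 5) - 3*log(x - 3) + 4*log(x + 3).
Step 1. Decompose ∫((2*x**2 - 26*x + 96)/(x**3 - 5*x**2 - 9*x + 45)) dx by partial fractions, (2*x**2 - 26*x + 96)/(x**3 - 5*x**2 - 9*x + 45) = 4/(x + 3) - 3/(x - 3) + 1/(x - 5): now ∫(1/(x - 5)) dx + ∫(-3/(x - 3)) dx + ∫(4/(x + 3)) dx.
Step 2. Evaluate the standard form [assuming x > 3]: now -3*log(x - 3) + ∫(1/(x - 5)) dx + ∫(4/(x + 3)) dx.
Step 3. Evaluate the standard form [assuming x > 5]: now log(x - 5) - 3*log(x - 3) + ∫(4/(x + 3)) dx.
Step 4. Evaluate the standard form [assuming x > -3]: now log(x - 5) - 3*log(x - 3) + 4*log(x + 3).
Answer: log(x - 5) - 3*log(x - 3) + 4*log(x + 3).


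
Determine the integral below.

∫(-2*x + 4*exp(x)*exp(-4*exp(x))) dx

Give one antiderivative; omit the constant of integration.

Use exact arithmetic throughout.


Answer: -x**2 - exp(-4*exp(x)).


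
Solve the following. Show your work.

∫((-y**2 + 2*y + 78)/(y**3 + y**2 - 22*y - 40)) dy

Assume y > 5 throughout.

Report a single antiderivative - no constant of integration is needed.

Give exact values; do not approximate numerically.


Step 1. Decompose ∫((-y**2 + 2*y + 78)/(y**3 + y**2 - 22*y - 40)) dy by partial fractions, (-y**2 + 2*y + 78)/(y**3 + y**2 - 22*y - 40) = 3/(y + 4) - 5/(y + 2) + 1/(y - 5): now ∫(1/(y - 5)) dy + ∫(-5/(y + 2)) dy + ∫(3/(y + 4)) dy.
Step 2. Evaluate the standard form [assuming y > 5]: now log(y - 5) + ∫(-5/(y + 2)) dy + ∫(3/(y + 4)) dy.
Step 3. Evaluate the standard form [assuming y > -2]: now log(y - 5) - 5*log(y + 2) + ∫(3/(y + 4)) dy.
Step 4. Evaluate the standard form [assuming y > -4]: now log(y - 5) - 5*log(y + 2) + 3*log(y + 4).
Answer: log(y - 5) - 5*log(y + 2) + 3*log(y + 4).


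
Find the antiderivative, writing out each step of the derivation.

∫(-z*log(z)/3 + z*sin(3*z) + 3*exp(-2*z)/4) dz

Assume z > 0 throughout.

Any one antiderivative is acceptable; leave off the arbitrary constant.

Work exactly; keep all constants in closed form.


Step 1. Rewrite: now ∫(-z*log(z)/3) dz + ∫(z*sin(3*z)) dz + ∫(3*exp(-2*z)/4) dz.
Step 2. Integrate ∫(-z*log(z)/3) dz by parts with u = log(z), dv = (-z/3) dz, so v = -z**2/6 [assuming z > 0]: now -z**2*log(z)/6 + ∫(z/6) dz + ∫(z*sin(3*z)) dz + ∫(3*exp(-2*z)/4) dz.
Step 3. Evaluate the standard form: now -z**2*log(z)/6 + z**2/12 + ∫(z*sin(3*z)) dz + ∫(3*exp(-2*z)/4) dz.
Step 4. Evaluate the standard form: now -z**2*log(z)/6 + z**2/12 + ∫(z*sin(3*z)) dz - 3*exp(-2*z)/8.
Step 5. Integrate ∫(z*sin(3*z)) dz by parts with u = z, dv = (sin(3*z)) dz, so v = -cos(3*z)/3: now -z**2*log(z)/6 + z**2/12 - z*cos(3*z)/3 + ∫(cos(3*z)/3) dz - 3*exp(-2*z)/8.
Step 6. Evaluate the standard form: now -z**2*log(z)/6 + z**2/12 - z*cos(3*z)/3 + sin(3*z)/9 - 3*exp(-2*z)/8.
Answer: -z**2*log(z)/6 + z**2/12 - z*cos(3*z)/3 + sin(3*z)/9 - 3*exp(-2*z)/8.


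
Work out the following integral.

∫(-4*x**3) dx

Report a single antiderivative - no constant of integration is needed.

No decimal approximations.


Answer: -x**4.


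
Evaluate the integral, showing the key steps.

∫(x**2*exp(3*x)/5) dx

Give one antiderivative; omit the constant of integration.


Step 1. Integrate ∫(x**2*exp(3*x)/5) dx by parts with u = x**2, dv = (exp(3*x)/5) dx, so v = exp(3*x)/15: now x**2*exp(3*x)/15 + ∫(-2*x*exp(3*x)/15) dx.
Step 2. Integrate ∫(-2*x*exp(3*x)/15) dx by parts with u = x, dv = (-2*exp(3*x)/15) dx, so v = -2*exp(3*x)/45: now x**2*exp(3*x)/15 - 2*x*exp(3*x)/45 + ∫(2*exp(3*x)/45) dx.
Step 3. Evaluate the standard form: now x**2*exp(3*x)/15 - 2*x*exp(3*x)/45 + 2*exp(3*x)/135.
Answer: x**2*exp(3*x)/15 - 2*x*exp(3*x)/45 + 2*exp(3*x)/135.


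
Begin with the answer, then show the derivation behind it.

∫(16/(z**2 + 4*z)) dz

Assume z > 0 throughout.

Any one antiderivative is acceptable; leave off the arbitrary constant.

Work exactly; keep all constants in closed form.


The answer is 4*log(z) - 4*log(z + 4).
Step 1. Decompose ∫(16/(z**2 + 4*z)) dz by partial fractions, 16/(z**2 + 4*z) = -4/(z + 4) + 4/z: now ∫(4/z) dz + ∫(-4/(z + 4)) dz.
Step 2. Evaluate the standard form [assuming z > -4]: now -4*log(z + 4) + ∫(4/z) dz.
Step 3. Evaluate the standard form [assuming z > 0]: now 4*log(z) - 4*log(z + 4).
Answer: 4*log(z) - 4*log(z + 4).


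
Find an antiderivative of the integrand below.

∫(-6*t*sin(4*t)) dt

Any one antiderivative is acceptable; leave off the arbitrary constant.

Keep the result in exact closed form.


Answer: 3*t*cos(4*t)/2 - 3*sin(4*t)/8.


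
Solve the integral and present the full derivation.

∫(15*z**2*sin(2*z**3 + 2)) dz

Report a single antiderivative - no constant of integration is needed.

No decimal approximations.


Step 1. Substitute u = z**3 + 1, turning ∫(15*z**2*sin(2*z**3 + 2)) dz into ∫(5*sin(2*u)) du: now ∫(5*sin(2*u)) du.
Step 2. Evaluate the standard form: now -5*cos(2*u)/2.
Step 3. Substitute back u = z**3 + 1: now -5*cos(2*z**3 + 2)/2.
Answer: -5*cos(2*z**3 + 2)/2.


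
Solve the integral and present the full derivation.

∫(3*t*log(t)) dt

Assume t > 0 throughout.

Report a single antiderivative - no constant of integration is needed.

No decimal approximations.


Step 1. Integrate ∫(3*t*log(t)) dt by parts with u = log(t), dv = (3*t) dt, so v = 3*t**2/2 [assuming t > 0]: now 3*t**2*log(t)/2 + ∫(-3*t/2) dt.
Step 2. Evaluate the standard form: now 3*t**2*log(t)/2 - 3*t**2/4.
Answer: 3*t**2*log(t)/2 - 3*t**2/4.


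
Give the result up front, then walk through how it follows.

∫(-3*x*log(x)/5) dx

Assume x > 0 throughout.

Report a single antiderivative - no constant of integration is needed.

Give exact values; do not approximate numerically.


The answer is -3*x**2*log(x)/10 + 3*x**2/20.
Step 1. Integrate ∫(-3*x*log(x)/5) dx by parts with u = log(x), dv = (-3*x/5) dx, so v = -3*x**2/10 [assuming x > 0]: now -3*x**2*log(x)/10 + ∫(3*x/10) dx.
Step 2. Evaluate the standard form: now -3*x**2*log(x)/10 + 3*x**2/20.
Answer: -3*x**2*log(x)/10 + 3*x**2/20.


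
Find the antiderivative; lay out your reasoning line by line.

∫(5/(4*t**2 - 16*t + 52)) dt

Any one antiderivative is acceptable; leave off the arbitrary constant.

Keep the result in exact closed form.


Step 1. Substitute u = 2 - t, turning ∫(5/(4*t**2 - 16*t + 52)) dt into ∫(-5/(4*(u**2 + 9))) du: now ∫(-5/(4*(u**2 + 9))) du.
Step 2. Evaluate the standard form: now -5*atan(u/3)/12.
Step 3. Substitute back u = 2 - t: now 5*atan(t/3 - 2/3)/12.
Answer: 5*atan(t/3 - 2/3)/12.


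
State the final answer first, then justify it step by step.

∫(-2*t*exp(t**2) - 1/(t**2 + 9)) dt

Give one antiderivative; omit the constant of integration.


The answer is -exp(t**2) - atan(t/3)/3.
Step 1. Rewrite: now ∫(-2*t*exp(t**2)) dt + ∫(-1/(t**2 + 9)) dt.
Step 2. Evaluate the standard form: now -atan(t/3)/3 + ∫(-2*t*exp(t**2)) dt.
Step 3. Substitute u = t**2, turning ∫(-2*t*exp(t**2)) dt into ∫(-exp(u)) du: now -atan(t/3)/3 + ∫(-exp(u)) du.
Step 4. Evaluate the standard form: now -exp(u) - atan(t/3)/3.
Step 5. Substitute back u = t**2: now -exp(t**2) - atan(t/3)/3.
Answer: -exp(t**2) - atan(t/3)/3.


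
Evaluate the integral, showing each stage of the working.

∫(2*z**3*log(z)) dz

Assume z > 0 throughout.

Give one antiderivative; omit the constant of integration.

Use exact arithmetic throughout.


Step 1. Integrate ∫(2*z**3*log(z)) dz by parts with u = log(z), dv = (2*z**3) dz, so v = z**4/2 [assuming z > 0]: now z**4*log(z)/2 + ∫(-z**3/2) dz.
Step 2. Evaluate the standard form: now z**4*log(z)/2 - z**4/8.
Answer: z**4*log(z)/2 - z**4/8.


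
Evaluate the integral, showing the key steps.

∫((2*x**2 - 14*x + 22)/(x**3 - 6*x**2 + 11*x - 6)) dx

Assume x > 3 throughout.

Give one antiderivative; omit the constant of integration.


Step 1. Decompose ∫((2*x**2 - 14*x + 22)/(x**3 - 6*x**2 + 11*x - 6)) dx by partial fractions, (2*x**2 - 14*x + 22)/(x**3 - 6*x**2 + 11*x - 6) = 5/(x - 1) - 2/(x - 2) - 1/(x - 3): now ∫(-1/(x - 3)) dx + ∫(-2/(x - 2)) dx + ∫(5/(x - 1)) dx.
Step 2. Evaluate the standard form [assuming x > 3]: now -log(x - 3) + ∫(-2/(x - 2)) dx + ∫(5/(x - 1)) dx.
Step 3. Evaluate the standard form [assuming x > 1]: now -log(x - 3) + 5*log(x - 1) + ∫(-2/(x - 2)) dx.
Step 4. Evaluate the standard form [assuming x > 2]: now -log(x - 3) - 2*log(x - 2) + 5*log(x - 1).
Answer: -log(x - 3) - 2*log(x - 2) + 5*log(x - 1).


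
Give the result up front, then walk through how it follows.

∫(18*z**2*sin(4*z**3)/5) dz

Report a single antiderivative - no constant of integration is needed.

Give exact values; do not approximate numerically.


The answer is -3*cos(4*z**3)/10.
Step 1. Substitute u = z**3, turning ∫(18*z**2*sin(4*z**3)/5) dz into ∫(6*sin(4*u)/5) du: now ∫(6*sin(4*u)/5) du.
Step 2. Evaluate the standard form: now -3*cos(4*u)/10.
Step 3. Substitute back u = z**3: now -3*cos(4*z**3)/10.
Answer: -3*cos(4*z**3)/10.


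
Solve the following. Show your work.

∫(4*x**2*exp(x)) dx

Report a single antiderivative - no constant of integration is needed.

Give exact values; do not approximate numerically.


Step 1. Integrate ∫(4*x**2*exp(x)) dx by parts with u = x**2, dv = (4*exp(x)) dx, so v = 4*exp(x): now 4*x**2*exp(x) + ∫(-8*x*exp(x)) dx.
Step 2. Integrate ∫(-8*x*exp(x)) dx by parts with u = x, dv = (-8*exp(x)) dx, so v = -8*exp(x): now 4*x**2*exp(x) - 8*x*exp(x) + ∫(8*exp(x)) dx.
Step 3. Evaluate the standard form: now 4*x**2*exp(x) - 8*x*exp(x) + 8*exp(x).
Answer: 4*x**2*exp(x) - 8*x*exp(x) + 8*exp(x).


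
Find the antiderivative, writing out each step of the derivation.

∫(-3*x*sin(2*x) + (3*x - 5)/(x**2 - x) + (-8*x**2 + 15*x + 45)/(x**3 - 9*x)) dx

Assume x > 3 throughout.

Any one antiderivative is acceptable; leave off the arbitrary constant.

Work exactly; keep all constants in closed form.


Step 1. Rewrite: now ∫(-3*x*sin(2*x)) dx + ∫((3*x - 5)/(x**2 - x)) dx + ∫((-8*x**2 + 15*x + 45)/(x**3 - 9*x)) dx.
Step 2. Decompose ∫((-8*x**2 + 15*x + 45)/(x**3 - 9*x)) dx by partial fractions, (-8*x**2 + 15*x + 45)/(x**3 - 9*x) = -4/(x + 3) + 1/(x - 3) - 5/x: now ∫(-5/x) dx + ∫(-3*x*sin(2*x)) dx + ∫((3*x - 5)/(x**2 - x)) dx + ∫(1/(x - 3)) dx + ∫(-4/(x + 3)) dx.
Step 3. Evaluate the standard form [assuming x > 3]: now log(x - 3) + ∫(-5/x) dx + ∫(-3*x*sin(2*x)) dx + ∫((3*x - 5)/(x**2 - x)) dx + ∫(-4/(x + 3)) dx.
Step 4. Evaluate the standard form [assuming x > -3]: now log(x - 3) - 4*log(x + 3) + ∫(-5/x) dx + ∫(-3*x*sin(2*x)) dx + ∫((3*x - 5)/(x**2 - x)) dx.
Step 5. Evaluate the standard form [assuming x > 0]: now -5*log(x) + log(x - 3) - 4*log(x + 3) + ∫(-3*x*sin(2*x)) dx + ∫((3*x - 5)/(x**2 - x)) dx.
Step 6. Decompose ∫((3*x - 5)/(x**2 - x)) dx by partial fractions, (3*x - 5)/(x**2 - x) = -2/(x - 1) + 5/x: now -5*log(x) + log(x - 3) - 4*log(x + 3) + ∫(5/x) dx + ∫(-3*x*sin(2*x)) dx + ∫(-2/(x - 1)) dx.
Step 7. Evaluate the standard form [assuming x > 1]: now -5*log(x) + log(x - 3) - 2*log(x - 1) - 4*log(x + 3) + ∫(5/x) dx + ∫(-3*x*sin(2*x)) dx.
Step 8. Evaluate the standard form [assuming x > 0]: now log(x - 3) - 2*log(x - 1) - 4*log(x + 3) + ∫(-3*x*sin(2*x)) dx.
Step 9. Integrate ∫(-3*x*sin(2*x)) dx by parts with u = x, dv = (-3*sin(2*x)) dx, so v = 3*cos(2*x)/2: now 3*x*cos(2*x)/2 + log(x - 3) - 2*log(x - 1) - 4*log(x + 3) + ∫(-3*cos(2*x)/2) dx.
Step 10. Evaluate the standard form: now 3*x*cos(2*x)/2 + log(x - 3) - 2*log(x - 1) - 4*log(x + 3) - 3*sin(2*x)/4.
Answer: 3*x*cos(2*x)/2 + log(x - 3) - 2*log(x - 1) - 4*log(x + 3) - 3*sin(2*x)/4.


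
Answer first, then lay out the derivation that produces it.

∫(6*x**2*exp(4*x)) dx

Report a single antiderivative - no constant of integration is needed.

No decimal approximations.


The answer is 3*x**2*exp(4*x)/2 - 3*x*exp(4*x)/4 + 3*exp(4*x)/16.
Step 1. Integrate ∫(6*x**2*exp(4*x)) dx by parts with u = x**2, dv = (6*exp(4*x)) dx, so v = 3*exp(4*x)/2: now 3*x**2*exp(4*x)/2 + ∫(-3*x*exp(4*x)) dx.
Step 2. Integrate ∫(-3*x*exp(4*x)) dx by parts with u = x, dv = (-3*exp(4*x)) dx, so v = -3*exp(4*x)/4: now 3*x**2*exp(4*x)/2 - 3*x*exp(4*x)/4 + ∫(3*exp(4*x)/4) dx.
Step 3. Evaluate the standard form: now 3*x**2*exp(4*x)/2 - 3*x*exp(4*x)/4 + 3*exp(4*x)/16.
Answer: 3*x**2*exp(4*x)/2 - 3*x*exp(4*x)/4 + 3*exp(4*x)/16.


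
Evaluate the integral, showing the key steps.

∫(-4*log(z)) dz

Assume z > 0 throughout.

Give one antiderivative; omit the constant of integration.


Step 1. Integrate ∫(-4*log(z)) dz by parts with u = log(z), dv = (-4) dz, so v = -4*z [assuming z > 0]: now -4*z*log(z) + ∫(4) dz.
Step 2. Evaluate the standard form: now -4*z*log(z) + 4*z.
Answer: -4*z*log(z) + 4*z.


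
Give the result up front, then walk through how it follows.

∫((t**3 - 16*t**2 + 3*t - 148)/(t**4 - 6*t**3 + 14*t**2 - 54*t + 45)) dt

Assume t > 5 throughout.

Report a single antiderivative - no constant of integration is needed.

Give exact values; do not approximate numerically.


The answer is -3*log(t - 5) + 4*log(t - 1) + atan(t/3)/3.
Step 1. Decompose ∫((t**3 - 16*t**2 + 3*t - 148)/(t**4 - 6*t**3 + 14*t**2 - 54*t + 45)) dt by partial fractions, (t**3 - 16*t**2 + 3*t - 148)/(t**4 - 6*t**3 + 14*t**2 - 54*t + 45) = 1/(t**2 + 9) + 4/(t - 1) - 3/(t - 5): now ∫(-3/(t - 5)) dt + ∫(4/(t - 1)) dt + ∫(1/(t**2 + 9)) dt.
Step 2. Evaluate the standard form [assuming t > 1]: now 4*log(t - 1) + ∫(-3/(t - 5)) dt + ∫(1/(t**2 + 9)) dt.
Step 3. Evaluate the standard form [assuming t > 5]: now -3*log(t - 5) + 4*log(t - 1) + ∫(1/(t**2 + 9)) dt.
Step 4. Evaluate the standard form: now -3*log(t - 5) + 4*log(t - 1) + atan(t/3)/3.
Answer: -3*log(t - 5) + 4*log(t - 1) + atan(t/3)/3.


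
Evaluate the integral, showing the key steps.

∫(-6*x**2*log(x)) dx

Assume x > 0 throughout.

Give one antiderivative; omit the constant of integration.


Step 1. Integrate ∫(-6*x**2*log(x)) dx by parts with u = log(x), dv = (-6*x**2) dx, so v = -2*x**3 [assuming x > 0]: now -2*x**3*log(x) + ∫(2*x**2) dx.
Step 2. Evaluate the standard form: now -2*x**3*log(x) + 2*x**3/3.
Answer: -2*x**3*log(x) + 2*x**3/3.


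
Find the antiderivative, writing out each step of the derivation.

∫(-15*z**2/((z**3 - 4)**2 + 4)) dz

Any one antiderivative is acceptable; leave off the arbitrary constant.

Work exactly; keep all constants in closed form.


Step 1. Substitute u = z**3 - 4, turning ∫(-15*z**2/((z**3 - 4)**2 + 4)) dz into ∫(-5/(u**2 + 4)) du: now ∫(-5/(u**2 + 4)) du.
Step 2. Evaluate the standard form: now -5*atan(u/2)/2.
Step 3. Substitute back u = z**3 - 4: now -5*atan(z**3/2 - 2)/2.
Answer: -5*atan(z**3/2 - 2)/2.


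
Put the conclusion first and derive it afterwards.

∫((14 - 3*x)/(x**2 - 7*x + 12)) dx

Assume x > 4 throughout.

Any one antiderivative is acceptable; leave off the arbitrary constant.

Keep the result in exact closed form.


The answer is 2*log(x - 4) - 5*log(x - 3).
Step 1. Decompose ∫((14 - 3*x)/(x**2 - 7*x + 12)) dx by partial fractions, (14 - 3*x)/(x**2 - 7*x + 12) = -5/(x - 3) + 2/(x - 4): now ∫(2/(x - 4)) dx + ∫(-5/(x - 3)) dx.
Step 2. Evaluate the standard form [assuming x > 3]: now -5*log(x - 3) + ∫(2/(x - 4)) dx.
Step 3. Evaluate the standard form [assuming x > 4]: now 2*log(x - 4) - 5*log(x - 3).
Answer: 2*log(x - 4) - 5*log(x - 3).


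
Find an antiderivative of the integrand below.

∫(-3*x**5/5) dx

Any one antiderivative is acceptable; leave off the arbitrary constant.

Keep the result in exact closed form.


Answer: -x**6/10.


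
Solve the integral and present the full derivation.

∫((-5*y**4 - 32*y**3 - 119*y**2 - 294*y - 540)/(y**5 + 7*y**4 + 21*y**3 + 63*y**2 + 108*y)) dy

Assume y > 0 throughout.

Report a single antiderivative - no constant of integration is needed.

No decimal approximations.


Step 1. Decompose ∫((-5*y**4 - 32*y**3 - 119*y**2 - 294*y - 540)/(y**5 + 7*y**4 + 21*y**3 + 63*y**2 + 108*y)) dy by partial fractions, (-5*y**4 - 32*y**3 - 119*y**2 - 294*y - 540)/(y**5 + 7*y**4 + 21*y**3 + 63*y**2 + 108*y) = -2/(y**2 + 9) - 5/(y + 4) + 5/(y + 3) - 5/y: now ∫(-5/y) dy + ∫(5/(y + 3)) dy + ∫(-5/(y + 4)) dy + ∫(-2/(y**2 + 9)) dy.
Step 2. Evaluate the standard form [assuming y > -3]: now 5*log(y + 3) + ∫(-5/y) dy + ∫(-5/(y + 4)) dy + ∫(-2/(y**2 + 9)) dy.
Step 3. Evaluate the standard form [assuming y > -4]: now 5*log(y + 3) - 5*log(y + 4) + ∫(-5/y) dy + ∫(-2/(y**2 + 9)) dy.
Step 4. Evaluate the standard form [assuming y > 0]: now -5*log(y) + 5*log(y + 3) - 5*log(y + 4) + ∫(-2/(y**2 + 9)) dy.
Step 5. Evaluate the standard form: now -5*log(y) + 5*log(y + 3) - 5*log(y + 4) - 2*atan(y/3)/3.
Answer: -5*log(y) + 5*log(y + 3) - 5*log(y + 4) - 2*atan(y/3)/3.


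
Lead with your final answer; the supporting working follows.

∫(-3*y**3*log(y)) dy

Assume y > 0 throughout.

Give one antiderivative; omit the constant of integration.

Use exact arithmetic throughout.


The answer is -3*y**4*log(y)/4 + 3*y**4/16.
Step 1. Integrate ∫(-3*y**3*log(y)) dy by parts with u = log(y), dv = (-3*y**3) dy, so v = -3*y**4/4 [assuming y > 0]: now -3*y**4*log(y)/4 + ∫(3*y**3/4) dy.
Step 2. Evaluate the standard form: now -3*y**4*log(y)/4 + 3*y**4/16.
Answer: -3*y**4*log(y)/4 + 3*y**4/16.


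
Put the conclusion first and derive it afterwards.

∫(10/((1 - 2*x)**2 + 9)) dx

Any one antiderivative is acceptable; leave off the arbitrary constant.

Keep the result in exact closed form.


The answer is 5*atan(2*x/3 - 1/3)/3.
Step 1. Substitute u = 1 - 2*x, turning ∫(10/((1 - 2*x)**2 + 9)) dx into ∫(-5/(u**2 + 9)) du: now ∫(-5/(u**2 + 9)) du.
Step 2. Evaluate the standard form: now -5*atan(u/3)/3.
Step 3. Substitute back u = 1 - 2*x: now 5*atan(2*x/3 - 1/3)/3.
Answer: 5*atan(2*x/3 - 1/3)/3.


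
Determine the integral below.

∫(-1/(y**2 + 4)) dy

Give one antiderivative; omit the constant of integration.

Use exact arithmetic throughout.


Answer: -atan(y/2)/2.


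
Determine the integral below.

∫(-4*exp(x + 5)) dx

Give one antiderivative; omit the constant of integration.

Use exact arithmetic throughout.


Answer: -4*exp(x + 5).


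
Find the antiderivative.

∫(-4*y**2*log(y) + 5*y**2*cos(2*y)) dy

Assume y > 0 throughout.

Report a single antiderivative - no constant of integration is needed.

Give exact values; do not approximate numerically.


Answer: -4*y**3*log(y)/3 + 4*y**3/9 + 5*y**2*sin(2*y)/2 + 5*y*cos(2*y)/2 - 5*sin(2*y)/4.


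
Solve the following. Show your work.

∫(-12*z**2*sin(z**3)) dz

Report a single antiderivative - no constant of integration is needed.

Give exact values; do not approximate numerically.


Step 1. Substitute u = z**3, turning ∫(-12*z**2*sin(z**3)) dz into ∫(-4*sin(u)) du: now ∫(-4*sin(u)) du.
Step 2. Evaluate the standard form: now 4*cos(u).
Step 3. Substitute back u = z**3: now 4*cos(z**3).
Answer: 4*cos(z**3).


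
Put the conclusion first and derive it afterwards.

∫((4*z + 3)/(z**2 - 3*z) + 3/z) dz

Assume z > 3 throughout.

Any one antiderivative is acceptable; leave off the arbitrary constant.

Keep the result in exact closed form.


The answer is 2*log(z) + 5*log(z - 3).
Step 1. Rewrite: now ∫(3/z) dz + ∫((4*z + 3)/(z**2 - 3*z)) dz.
Step 2. Decompose ∫((4*z + 3)/(z**2 - 3*z)) dz by partial fractions, (4*z + 3)/(z**2 - 3*z) = 5/(z - 3) - 1/z: now ∫(-1/z) dz + ∫(3/z) dz + ∫(5/(z - 3)) dz.
Step 3. Evaluate the standard form [assuming z > 3]: now 5*log(z - 3) + ∫(-1/z) dz + ∫(3/z) dz.
Step 4. Evaluate the standard form [assuming z > 0]: now -log(z) + 5*log(z - 3) + ∫(3/z) dz.
Step 5. Evaluate the standard form [assuming z > 0]: now 2*log(z) + 5*log(z - 3).
Answer: 2*log(z) + 5*log(z - 3).


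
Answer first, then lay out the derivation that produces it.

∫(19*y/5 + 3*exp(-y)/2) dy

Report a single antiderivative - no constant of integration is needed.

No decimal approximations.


The answer is 19*y**2/10 - 3*exp(-y)/2.
Step 1. Rewrite: now ∫(19*y/5) dy + ∫(3*exp(-y)/2) dy.
Step 2. Evaluate the standard form: now ∫(19*y/5) dy - 3*exp(-y)/2.
Step 3. Evaluate the standard form: now 19*y**2/10 - 3*exp(-y)/2.
Answer: 19*y**2/10 - 3*exp(-y)/2.


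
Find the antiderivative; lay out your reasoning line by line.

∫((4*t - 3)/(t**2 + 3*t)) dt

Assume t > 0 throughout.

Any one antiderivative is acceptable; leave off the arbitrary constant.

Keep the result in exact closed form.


Step 1. Decompose ∫((4*t - 3)/(t**2 + 3*t)) dt by partial fractions, (4*t - 3)/(t**2 + 3*t) = 5/(t + 3) - 1/t: now ∫(-1/t) dt + ∫(5/(t + 3)) dt.
Step 2. Evaluate the standard form [assuming t > 0]: now -log(t) + ∫(5/(t + 3)) dt.
Step 3. Evaluate the standard form [assuming t > -3]: now -log(t) + 5*log(t + 3).
Answer: -log(t) + 5*log(t + 3).


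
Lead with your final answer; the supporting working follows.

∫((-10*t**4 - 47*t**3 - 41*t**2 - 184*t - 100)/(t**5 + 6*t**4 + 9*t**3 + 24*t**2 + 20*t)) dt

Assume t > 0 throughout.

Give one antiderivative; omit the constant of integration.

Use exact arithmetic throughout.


The answer is -5*log(t) - 4*log(t + 1) - log(t + 5) + 2*atan(t/2).
Step 1. Decompose ∫((-10*t**4 - 47*t**3 - 41*t**2 - 184*t - 100)/(t**5 + 6*t**4 + 9*t**3 + 24*t**2 + 20*t)) dt by partial fractions, (-10*t**4 - 47*t**3 - 41*t**2 - 184*t - 100)/(t**5 + 6*t**4 + 9*t**3 + 24*t**2 + 20*t) = 4/(t**2 + 4) - 1/(t + 5) - 4/(t + 1) - 5/t: now ∫(-5/t) dt + ∫(-4/(t + 1)) dt + ∫(-1/(t + 5)) dt + ∫(4/(t**2 + 4)) dt.
Step 2. Evaluate the standard form [assuming t > -1]: now -4*log(t + 1) + ∫(-5/t) dt + ∫(-1/(t + 5)) dt + ∫(4/(t**2 + 4)) dt.
Step 3. Evaluate the standard form [assuming t > 0]: now -5*log(t) - 4*log(t + 1) + ∫(-1/(t + 5)) dt + ∫(4/(t**2 + 4)) dt.
Step 4. Evaluate the standard form [assuming t > -5]: now -5*log(t) - 4*log(t + 1) - log(t + 5) + ∫(4/(t**2 + 4)) dt.
Step 5. Evaluate the standard form: now -5*log(t) - 4*log(t + 1) - log(t + 5) + 2*atan(t/2).
Answer: -5*log(t) - 4*log(t + 1) - log(t + 5) + 2*atan(t/2).


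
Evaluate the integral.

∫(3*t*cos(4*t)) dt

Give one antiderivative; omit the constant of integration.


Answer: 3*t*sin(4*t)/4 + 3*cos(4*t)/16.


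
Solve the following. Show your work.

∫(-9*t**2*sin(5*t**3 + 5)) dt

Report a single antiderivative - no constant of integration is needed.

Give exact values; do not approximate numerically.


Step 1. Substitute u = t**3 + 1, turning ∫(-9*t**2*sin(5*t**3 + 5)) dt into ∫(-3*sin(5*u)) du: now ∫(-3*sin(5*u)) du.
Step 2. Evaluate the standard form: now 3*cos(5*u)/5.
Step 3. Substitute back u = t**3 + 1: now 3*cos(5*t**3 + 5)/5.
Answer: 3*cos(5*t**3 + 5)/5.


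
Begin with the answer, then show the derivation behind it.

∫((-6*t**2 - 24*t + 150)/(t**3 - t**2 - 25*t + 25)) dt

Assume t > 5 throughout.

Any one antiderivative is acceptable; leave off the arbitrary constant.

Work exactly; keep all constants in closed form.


The answer is -3*log(t - 5) - 5*log(t - 1) + 2*log(t + 5).
Step 1. Decompose ∫((-6*t**2 - 24*t + 150)/(t**3 - t**2 - 25*t + 25)) dt by partial fractions, (-6*t**2 - 24*t + 150)/(t**3 - t**2 - 25*t + 25) = 2/(t + 5) - 5/(t - 1) - 3/(t - 5): now ∫(-3/(t - 5)) dt + ∫(-5/(t - 1)) dt + ∫(2/(t + 5)) dt.
Step 2. Evaluate the standard form [assuming t > 1]: now -5*log(t - 1) + ∫(-3/(t - 5)) dt + ∫(2/(t + 5)) dt.
Step 3. Evaluate the standard form [assuming t > -5]: now -5*log(t - 1) + 2*log(t + 5) + ∫(-3/(t - 5)) dt.
Step 4. Evaluate the standard form [assuming t > 5]: now -3*log(t - 5) - 5*log(t - 1) + 2*log(t + 5).
Answer: -3*log(t - 5) - 5*log(t - 1) + 2*log(t + 5).


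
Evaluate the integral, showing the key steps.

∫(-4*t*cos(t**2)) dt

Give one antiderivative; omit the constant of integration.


Step 1. Substitute u = t**2, turning ∫(-4*t*cos(t**2)) dt into ∫(-2*cos(u)) du: now ∫(-2*cos(u)) du.
Step 2. Evaluate the standard form: now -2*sin(u).
Step 3. Substitute back u = t**2: now -2*sin(t**2).
Answer: -2*sin(t**2).


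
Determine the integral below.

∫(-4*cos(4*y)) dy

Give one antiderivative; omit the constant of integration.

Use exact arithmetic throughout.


Answer: -sin(4*y).


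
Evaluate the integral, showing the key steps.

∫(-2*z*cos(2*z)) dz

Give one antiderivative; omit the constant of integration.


Step 1. Integrate ∫(-2*z*cos(2*z)) dz by parts with u = z, dv = (-2*cos(2*z)) dz, so v = -sin(2*z): now -z*sin(2*z) + ∫(sin(2*z)) dz.
Step 2. Evaluate the standard form: now -z*sin(2*z) - cos(2*z)/2.
Answer: -z*sin(2*z) - cos(2*z)/2.


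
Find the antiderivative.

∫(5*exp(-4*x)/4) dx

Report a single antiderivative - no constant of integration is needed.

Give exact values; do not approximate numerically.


Answer: -5*exp(-4*x)/16.


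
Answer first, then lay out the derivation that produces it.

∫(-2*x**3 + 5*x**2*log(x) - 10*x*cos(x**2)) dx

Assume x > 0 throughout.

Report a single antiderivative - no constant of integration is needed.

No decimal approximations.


The answer is -x**4/2 + 5*x**3*log(x)/3 - 5*x**3/9 - 5*sin(x**2).
Step 1. Rewrite: now ∫(-2*x**3) dx + ∫(-10*x*cos(x**2)) dx + ∫(5*x**2*log(x)) dx.
Step 2. Evaluate the standard form: now -x**4/2 + ∫(-10*x*cos(x**2)) dx + ∫(5*x**2*log(x)) dx.
Step 3. Substitute u = x**2, turning ∫(-10*x*cos(x**2)) dx into ∫(-5*cos(u)) du: now -x**4/2 + ∫(5*x**2*log(x)) dx + ∫(-5*cos(u)) du.
Step 4. Evaluate the standard form: now -x**4/2 - 5*sin(u) + ∫(5*x**2*log(x)) dx.
Step 5. Substitute back u = x**2: now -x**4/2 - 5*sin(x**2) + ∫(5*x**2*log(x)) dx.
Step 6. Integrate ∫(5*x**2*log(x)) dx by parts with u = log(x), dv = (5*x**2) dx, so v = 5*x**3/3 [assuming x > 0]: now -x**4/2 + 5*x**3*log(x)/3 - 5*sin(x**2) + ∫(-5*x**2/3) dx.
Step 7. Evaluate the standard form: now -x**4/2 + 5*x**3*log(x)/3 - 5*x**3/9 - 5*sin(x**2).
Answer: -x**4/2 + 5*x**3*log(x)/3 - 5*x**3/9 - 5*sin(x**2).


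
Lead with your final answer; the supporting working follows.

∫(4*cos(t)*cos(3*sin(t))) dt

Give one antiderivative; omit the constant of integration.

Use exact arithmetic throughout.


The answer is 4*sin(3*sin(t))/3.
Step 1. Substitute u = sin(t), turning ∫(4*cos(t)*cos(3*sin(t))) dt into ∫(4*cos(3*u)) du: now ∫(4*cos(3*u)) du.
Step 2. Evaluate the standard form: now 4*sin(3*u)/3.
Step 3. Substitute back u = sin(t): now 4*sin(3*sin(t))/3.
Answer: 4*sin(3*sin(t))/3.


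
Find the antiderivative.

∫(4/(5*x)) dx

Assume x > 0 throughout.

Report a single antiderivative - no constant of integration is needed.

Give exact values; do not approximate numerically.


Answer: 4*log(x)/5.


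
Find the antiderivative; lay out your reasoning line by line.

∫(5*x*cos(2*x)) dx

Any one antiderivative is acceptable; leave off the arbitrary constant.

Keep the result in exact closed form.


Step 1. Integrate ∫(5*x*cos(2*x)) dx by parts with u = x, dv = (5*cos(2*x)) dx, so v = 5*sin(2*x)/2: now 5*x*sin(2*x)/2 + ∫(-5*sin(2*x)/2) dx.
Step 2. Evaluate the standard form: now 5*x*sin(2*x)/2 + 5*cos(2*x)/4.
Answer: 5*x*sin(2*x)/2 + 5*cos(2*x)/4.


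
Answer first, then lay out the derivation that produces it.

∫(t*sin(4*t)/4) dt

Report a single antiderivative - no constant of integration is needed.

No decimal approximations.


The answer is -t*cos(4*t)/16 + sin(4*t)/64.
Step 1. Integrate ∫(t*sin(4*t)/4) dt by parts with u = t, dv = (sin(4*t)/4) dt, so v = -cos(4*t)/16: now -t*cos(4*t)/16 + ∫(cos(4*t)/16) dt.
Step 2. Evaluate the standard form: now -t*cos(4*t)/16 + sin(4*t)/64.
Answer: -t*cos(4*t)/16 + sin(4*t)/64.


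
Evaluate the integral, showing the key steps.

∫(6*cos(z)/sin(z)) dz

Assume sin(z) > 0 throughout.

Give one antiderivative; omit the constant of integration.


Step 1. Substitute u = sin(z), turning ∫(6*cos(z)/sin(z)) dz into ∫(6/u) du: now ∫(6/u) du.
Step 2. Evaluate the standard form [assuming u > 0]: now 6*log(u).
Step 3. Substitute back u = sin(z): now 6*log(sin(z)).
Answer: 6*log(sin(z)).


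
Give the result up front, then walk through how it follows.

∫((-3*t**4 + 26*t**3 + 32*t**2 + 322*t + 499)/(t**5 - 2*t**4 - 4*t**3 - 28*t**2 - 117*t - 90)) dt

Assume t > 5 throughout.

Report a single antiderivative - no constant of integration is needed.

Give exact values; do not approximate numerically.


The answer is 3*log(t - 5) - 3*log(t + 1) - 3*log(t + 2) - 4*atan(t/3)/3.
Step 1. Decompose ∫((-3*t**4 + 26*t**3 + 32*t**2 + 322*t + 499)/(t**5 - 2*t**4 - 4*t**3 - 28*t**2 - 117*t - 90)) dt by partial fractions, (-3*t**4 + 26*t**3 + 32*t**2 + 322*t + 499)/(t**5 - 2*t**4 - 4*t**3 - 28*t**2 - 117*t - 90) = -4/(t**2 + 9) - 3/(t + 2) - 3/(t + 1) + 3/(t - 5): now ∫(3/(t - 5)) dt + ∫(-3/(t + 1)) dt + ∫(-3/(t + 2)) dt + ∫(-4/(t**2 + 9)) dt.
Step 2. Evaluate the standard form [assuming t > 5]: now 3*log(t - 5) + ∫(-3/(t + 1)) dt + ∫(-3/(t + 2)) dt + ∫(-4/(t**2 + 9)) dt.
Step 3. Evaluate the standard form [assuming t > -1]: now 3*log(t - 5) - 3*log(t + 1) + ∫(-3/(t + 2)) dt + ∫(-4/(t**2 + 9)) dt.
Step 4. Evaluate the standard form [assuming t > -2]: now 3*log(t - 5) - 3*log(t + 1) - 3*log(t + 2) + ∫(-4/(t**2 + 9)) dt.
Step 5. Evaluate the standard form: now 3*log(t - 5) - 3*log(t + 1) - 3*log(t + 2) - 4*atan(t/3)/3.
Answer: 3*log(t - 5) - 3*log(t + 1) - 3*log(t + 2) - 4*atan(t/3)/3.


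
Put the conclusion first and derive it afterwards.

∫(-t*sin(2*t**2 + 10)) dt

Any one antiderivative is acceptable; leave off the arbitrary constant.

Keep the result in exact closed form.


The answer is cos(2*t**2 + 10)/4.
Step 1. Substitute u = t**2 + 5, turning ∫(-t*sin(2*t**2 + 10)) dt into ∫(-sin(2*u)/2) du: now ∫(-sin(2*u)/2) du.
Step 2. Evaluate the standard form: now cos(2*u)/4.
Step 3. Substitute back u = t**2 + 5: now cos(2*t**2 + 10)/4.
Answer: cos(2*t**2 + 10)/4.


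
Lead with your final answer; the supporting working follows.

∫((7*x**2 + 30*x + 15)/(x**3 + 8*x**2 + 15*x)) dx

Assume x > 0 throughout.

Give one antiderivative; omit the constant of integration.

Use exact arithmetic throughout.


The answer is log(x) + 2*log(x + 3) + 4*log(x + 5).
Step 1. Decompose ∫((7*x**2 + 30*x + 15)/(x**3 + 8*x**2 + 15*x)) dx by partial fractions, (7*x**2 + 30*x + 15)/(x**3 + 8*x**2 + 15*x) = 4/(x + 5) + 2/(x + 3) + 1/x: now ∫(1/x) dx + ∫(2/(x + 3)) dx + ∫(4/(x + 5)) dx.
Step 2. Evaluate the standard form [assuming x > -3]: now 2*log(x + 3) + ∫(1/x) dx + ∫(4/(x + 5)) dx.
Step 3. Evaluate the standard form [assuming x > -5]: now 2*log(x + 3) + 4*log(x + 5) + ∫(1/x) dx.
Step 4. Evaluate the standard form [assuming x > 0]: now log(x) + 2*log(x + 3) + 4*log(x + 5).
Answer: log(x) + 2*log(x + 3) + 4*log(x + 5).


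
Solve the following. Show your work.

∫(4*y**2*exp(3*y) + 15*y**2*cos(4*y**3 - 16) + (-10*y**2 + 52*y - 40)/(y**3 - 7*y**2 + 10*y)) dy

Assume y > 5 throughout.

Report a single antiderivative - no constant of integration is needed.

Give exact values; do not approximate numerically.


Step 1. Rewrite: now ∫(4*y**2*exp(3*y)) dy + ∫(15*y**2*cos(4*y**3 - 16)) dy + ∫((-10*y**2 + 52*y - 40)/(y**3 - 7*y**2 + 10*y)) dy.
Step 2. Decompose ∫((-10*y**2 + 52*y - 40)/(y**3 - 7*y**2 + 10*y)) dy by partial fractions, (-10*y**2 + 52*y - 40)/(y**3 - 7*y**2 + 10*y) = -4/(y - 2) - 2/(y - 5) - 4/y: now ∫(-4/y) dy + ∫(4*y**2*exp(3*y)) dy + ∫(15*y**2*cos(4*y**3 - 16)) dy + ∫(-2/(y - 5)) dy + ∫(-4/(y - 2)) dy.
Step 3. Evaluate the standard form [assuming y > 2]: now -4*log(y - 2) + ∫(-4/y) dy + ∫(4*y**2*exp(3*y)) dy + ∫(15*y**2*cos(4*y**3 - 16)) dy + ∫(-2/(y - 5)) dy.
Step 4. Evaluate the standard form [assuming y > 5]: now -2*log(y - 5) - 4*log(y - 2) + ∫(-4/y) dy + ∫(4*y**2*exp(3*y)) dy + ∫(15*y**2*cos(4*y**3 - 16)) dy.
Step 5. Evaluate the standard form [assuming y > 0]: now -4*log(y) - 2*log(y - 5) - 4*log(y - 2) + ∫(4*y**2*exp(3*y)) dy + ∫(15*y**2*cos(4*y**3 - 16)) dy.
Step 6. Substitute u = y**3 - 4, turning ∫(15*y**2*cos(4*y**3 - 16)) dy into ∫(5*cos(4*u)) du: now -4*log(y) - 2*log(y - 5) - 4*log(y - 2) + ∫(4*y**2*exp(3*y)) dy + ∫(5*cos(4*u)) du.
Step 7. Evaluate the standard form: now -4*log(y) - 2*log(y - 5) - 4*log(y - 2) + 5*sin(4*u)/4 + ∫(4*y**2*exp(3*y)) dy.
Step 8. Substitute back u = y**3 - 4: now -4*log(y) - 2*log(y - 5) - 4*log(y - 2) + 5*sin(4*y**3 - 16)/4 + ∫(4*y**2*exp(3*y)) dy.
Step 9. Integrate ∫(4*y**2*exp(3*y)) dy by parts with u = y**2, dv = (4*exp(3*y)) dy, so v = 4*exp(3*y)/3: now 4*y**2*exp(3*y)/3 - 4*log(y) - 2*log(y - 5) - 4*log(y - 2) + 5*sin(4*y**3 - 16)/4 + ∫(-8*y*exp(3*y)/3) dy.
Step 10. Integrate ∫(-8*y*exp(3*y)/3) dy by parts with u = y, dv = (-8*exp(3*y)/3) dy, so v = -8*exp(3*y)/9: now 4*y**2*exp(3*y)/3 - 8*y*exp(3*y)/9 - 4*log(y) - 2*log(y - 5) - 4*log(y - 2) + 5*sin(4*y**3 - 16)/4 + ∫(8*exp(3*y)/9) dy.
Step 11. Evaluate the standard form: now 4*y**2*exp(3*y)/3 - 8*y*exp(3*y)/9 + 8*exp(3*y)/27 - 4*log(y) - 2*log(y - 5) - 4*log(y - 2) + 5*sin(4*y**3 - 16)/4.
Answer: 4*y**2*exp(3*y)/3 - 8*y*exp(3*y)/9 + 8*exp(3*y)/27 - 4*log(y) - 2*log(y - 5) - 4*log(y - 2) + 5*sin(4*y**3 - 16)/4.


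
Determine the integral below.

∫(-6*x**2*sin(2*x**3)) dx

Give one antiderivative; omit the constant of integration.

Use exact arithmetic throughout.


Answer: cos(2*x**3).


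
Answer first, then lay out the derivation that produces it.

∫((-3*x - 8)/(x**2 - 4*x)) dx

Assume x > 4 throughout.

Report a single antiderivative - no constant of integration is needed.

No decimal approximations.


The answer is 2*log(x) - 5*log(x - 4).
Step 1. Decompose ∫((-3*x - 8)/(x**2 - 4*x)) dx by partial fractions, (-3*x - 8)/(x**2 - 4*x) = -5/(x - 4) + 2/x: now ∫(2/x) dx + ∫(-5/(x - 4)) dx.
Step 2. Evaluate the standard form [assuming x > 0]: now 2*log(x) + ∫(-5/(x - 4)) dx.
Step 3. Evaluate the standard form [assuming x > 4]: now 2*log(x) - 5*log(x - 4).
Answer: 2*log(x) - 5*log(x - 4).


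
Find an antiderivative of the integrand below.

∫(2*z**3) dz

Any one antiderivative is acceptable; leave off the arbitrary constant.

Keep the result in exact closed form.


Answer: z**4/2.


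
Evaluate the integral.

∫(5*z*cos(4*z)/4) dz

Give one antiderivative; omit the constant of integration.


Answer: 5*z*sin(4*z)/16 + 5*cos(4*z)/64.


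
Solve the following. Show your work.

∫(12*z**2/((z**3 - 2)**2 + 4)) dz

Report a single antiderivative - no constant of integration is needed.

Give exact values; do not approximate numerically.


Step 1. Substitute u = z**3 - 2, turning ∫(12*z**2/((z**3 - 2)**2 + 4)) dz into ∫(4/(u**2 + 4)) du: now ∫(4/(u**2 + 4)) du.
Step 2. Evaluate the standard form: now 2*atan(u/2).
Step 3. Substitute back u = z**3 - 2: now 2*atan(z**3/2 - 1).
Answer: 2*atan(z**3/2 - 1).


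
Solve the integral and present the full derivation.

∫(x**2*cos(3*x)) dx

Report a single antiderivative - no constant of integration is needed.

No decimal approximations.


Step 1. Integrate ∫(x**2*cos(3*x)) dx by parts with u = x**2, dv = (cos(3*x)) dx, so v = sin(3*x)/3: now x**2*sin(3*x)/3 + ∫(-2*x*sin(3*x)/3) dx.
Step 2. Integrate ∫(-2*x*sin(3*x)/3) dx by parts with u = x, dv = (-2*sin(3*x)/3) dx, so v = 2*cos(3*x)/9: now x**2*sin(3*x)/3 + 2*x*cos(3*x)/9 + ∫(-2*cos(3*x)/9) dx.
Step 3. Evaluate the standard form: now x**2*sin(3*x)/3 + 2*x*cos(3*x)/9 - 2*sin(3*x)/27.
Answer: x**2*sin(3*x)/3 + 2*x*cos(3*x)/9 - 2*sin(3*x)/27.


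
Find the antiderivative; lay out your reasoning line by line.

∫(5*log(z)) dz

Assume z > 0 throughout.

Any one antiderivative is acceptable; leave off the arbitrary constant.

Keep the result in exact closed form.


Step 1. Integrate ∫(5*log(z)) dz by parts with u = log(z), dv = (5) dz, so v = 5*z [assuming z > 0]: now 5*z*log(z) + ∫(-5) dz.
Step 2. Evaluate the standard form: now 5*z*log(z) - 5*z.
Answer: 5*z*log(z) - 5*z.


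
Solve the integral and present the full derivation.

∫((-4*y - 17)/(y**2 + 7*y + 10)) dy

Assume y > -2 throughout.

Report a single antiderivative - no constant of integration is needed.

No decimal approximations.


Step 1. Decompose ∫((-4*y - 17)/(y**2 + 7*y + 10)) dy by partial fractions, (-4*y - 17)/(y**2 + 7*y + 10) = -1/(y + 5) - 3/(y + 2): now ∫(-3/(y + 2)) dy + ∫(-1/(y + 5)) dy.
Step 2. Evaluate the standard form [assuming y > -5]: now -log(y + 5) + ∫(-3/(y + 2)) dy.
Step 3. Evaluate the standard form [assuming y > -2]: now -3*log(y + 2) - log(y + 5).
Answer: -3*log(y + 2) - log(y + 5).


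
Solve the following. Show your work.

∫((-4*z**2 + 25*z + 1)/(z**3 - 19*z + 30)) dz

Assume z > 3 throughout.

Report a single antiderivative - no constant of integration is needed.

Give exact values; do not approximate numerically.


Step 1. Decompose ∫((-4*z**2 + 25*z + 1)/(z**3 - 19*z + 30)) dz by partial fractions, (-4*z**2 + 25*z + 1)/(z**3 - 19*z + 30) = -4/(z + 5) - 5/(z - 2) + 5/(z - 3): now ∫(5/(z - 3)) dz + ∫(-5/(z - 2)) dz + ∫(-4/(z + 5)) dz.
Step 2. Evaluate the standard form [assuming z > 3]: now 5*log(z - 3) + ∫(-5/(z - 2)) dz + ∫(-4/(z + 5)) dz.
Step 3. Evaluate the standard form [assuming z > 2]: now 5*log(z - 3) - 5*log(z - 2) + ∫(-4/(z + 5)) dz.
Step 4. Evaluate the standard form [assuming z > -5]: now 5*log(z - 3) - 5*log(z - 2) - 4*log(z + 5).
Answer: 5*log(z - 3) - 5*log(z - 2) - 4*log(z + 5).


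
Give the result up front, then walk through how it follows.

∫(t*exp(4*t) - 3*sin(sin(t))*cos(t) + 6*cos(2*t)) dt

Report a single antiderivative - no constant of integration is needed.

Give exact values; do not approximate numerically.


The answer is t*exp(4*t)/4 - exp(4*t)/16 + 3*sin(2*t) + 3*cos(sin(t)).
Step 1. Rewrite: now ∫(t*exp(4*t)) dt + ∫(-3*sin(sin(t))*cos(t)) dt + ∫(6*cos(2*t)) dt.
Step 2. Substitute u = sin(t), turning ∫(-3*sin(sin(t))*cos(t)) dt into ∫(-3*sin(u)) du: now ∫(t*exp(4*t)) dt + ∫(-3*sin(u)) du + ∫(6*cos(2*t)) dt.
Step 3. Evaluate the standard form: now 3*cos(u) + ∫(t*exp(4*t)) dt + ∫(6*cos(2*t)) dt.
Step 4. Substitute back u = sin(t): now 3*cos(sin(t)) + ∫(t*exp(4*t)) dt + ∫(6*cos(2*t)) dt.
Step 5. Integrate ∫(t*exp(4*t)) dt by parts with u = t, dv = (exp(4*t)) dt, so v = exp(4*t)/4: now t*exp(4*t)/4 + 3*cos(sin(t)) + ∫(-exp(4*t)/4) dt + ∫(6*cos(2*t)) dt.
Step 6. Evaluate the standard form: now t*exp(4*t)/4 - exp(4*t)/16 + 3*cos(sin(t)) + ∫(6*cos(2*t)) dt.
Step 7. Evaluate the standard form: now t*exp(4*t)/4 - exp(4*t)/16 + 3*sin(2*t) + 3*cos(sin(t)).
Answer: t*exp(4*t)/4 - exp(4*t)/16 + 3*sin(2*t) + 3*cos(sin(t)).


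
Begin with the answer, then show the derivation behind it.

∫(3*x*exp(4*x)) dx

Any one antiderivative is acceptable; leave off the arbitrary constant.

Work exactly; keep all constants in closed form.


The answer is 3*x*exp(4*x)/4 - 3*exp(4*x)/16.
Step 1. Integrate ∫(3*x*exp(4*x)) dx by parts with u = x, dv = (3*exp(4*x)) dx, so v = 3*exp(4*x)/4: now 3*x*exp(4*x)/4 + ∫(-3*exp(4*x)/4) dx.
Step 2. Evaluate the standard form: now 3*x*exp(4*x)/4 - 3*exp(4*x)/16.
Answer: 3*x*exp(4*x)/4 - 3*exp(4*x)/16.
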